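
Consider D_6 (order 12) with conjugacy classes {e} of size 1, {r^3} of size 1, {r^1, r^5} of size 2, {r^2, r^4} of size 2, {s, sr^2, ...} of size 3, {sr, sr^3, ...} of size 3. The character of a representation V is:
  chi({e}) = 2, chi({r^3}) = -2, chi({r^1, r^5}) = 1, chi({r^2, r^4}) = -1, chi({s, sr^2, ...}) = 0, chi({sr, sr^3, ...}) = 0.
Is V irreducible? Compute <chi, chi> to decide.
Irreducible: <chi, chi> = 1.

Argument: <chi, chi> = (1/|G|) sum_C |C| * |chi(C)|^2 = (1/12)[1*|2|^2 + 1*|-2|^2 + 2*|1|^2 + 2*|-1|^2 + 3*|0|^2 + 3*|0|^2]
  = (1/12)[(4) + (4) + (2) + (2) + (0) + (0)] = 12/12 = 1.
A character is irreducible iff <chi, chi> = 1, so this representation is irreducible.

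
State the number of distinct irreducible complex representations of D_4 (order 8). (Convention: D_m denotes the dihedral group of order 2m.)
5

Details: The number of irreducible complex representations of a finite group equals its number of conjugacy classes. D_4 has 5 conjugacy classes (n/2 + 3 for n even), so D_4 (order 8) has exactly 5 irreducible complex representations.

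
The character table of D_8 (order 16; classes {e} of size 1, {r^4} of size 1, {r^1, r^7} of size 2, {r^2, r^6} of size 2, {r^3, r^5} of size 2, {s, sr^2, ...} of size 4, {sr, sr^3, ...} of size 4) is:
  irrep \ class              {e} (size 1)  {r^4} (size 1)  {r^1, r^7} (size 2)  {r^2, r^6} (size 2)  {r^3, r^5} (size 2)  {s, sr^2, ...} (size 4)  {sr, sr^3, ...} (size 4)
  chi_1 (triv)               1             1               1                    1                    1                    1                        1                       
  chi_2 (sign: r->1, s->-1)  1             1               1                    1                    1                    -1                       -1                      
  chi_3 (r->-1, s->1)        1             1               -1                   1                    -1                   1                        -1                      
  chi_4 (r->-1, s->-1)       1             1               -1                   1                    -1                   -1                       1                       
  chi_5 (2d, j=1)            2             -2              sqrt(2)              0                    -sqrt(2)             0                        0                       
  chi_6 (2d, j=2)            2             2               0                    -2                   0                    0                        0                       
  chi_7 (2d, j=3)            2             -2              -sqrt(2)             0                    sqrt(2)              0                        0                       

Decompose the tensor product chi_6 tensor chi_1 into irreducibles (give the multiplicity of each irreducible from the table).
chi_6 tensor chi_1 = chi_6 (all other irreducibles have multiplicity 0).

Reasoning: The character of a tensor product is the pointwise product (chi_6 * chi_1)(C) = chi_6(C) * chi_1(C):
  {e}: (2)*(1), {r^4}: (2)*(1), {r^1, r^7}: (0)*(1), {r^2, r^6}: (-2)*(1), {r^3, r^5}: (0)*(1), {s, sr^2, ...}: (0)*(1), {sr, sr^3, ...}: (0)*(1)
so (chi_6 * chi_1) takes values
  {e} -> 2, {r^4} -> 2, {r^1, r^7} -> 0, {r^2, r^6} -> -2, {r^3, r^5} -> 0, {s, sr^2, ...} -> 0, {sr, sr^3, ...} -> 0.
Now take the inner product of this character with each irreducible chi from the table, <chi_6*chi_1, chi> = (1/16) sum_C |C| (chi_6*chi_1)(C) conj(chi(C)):
  <chi_6*chi_1, chi_1> = (1/16)[1*(2)*conj(1) + 1*(2)*conj(1) + 2*(0)*conj(1) + 2*(-2)*conj(1) + 2*(0)*conj(1) + 4*(0)*conj(1) + 4*(0)*conj(1)]
      = (1/16)[(2) + (2) + (0) + (-4) + (0) + (0) + (0)] = 0/16 = 0
  <chi_6*chi_1, chi_2> = (1/16)[1*(2)*conj(1) + 1*(2)*conj(1) + 2*(0)*conj(1) + 2*(-2)*conj(1) + 2*(0)*conj(1) + 4*(0)*conj(-1) + 4*(0)*conj(-1)]
      = (1/16)[(2) + (2) + (0) + (-4) + (0) + (0) + (0)] = 0/16 = 0
  <chi_6*chi_1, chi_3> = (1/16)[1*(2)*conj(1) + 1*(2)*conj(1) + 2*(0)*conj(-1) + 2*(-2)*conj(1) + 2*(0)*conj(-1) + 4*(0)*conj(1) + 4*(0)*conj(-1)]
      = (1/16)[(2) + (2) + (0) + (-4) + (0) + (0) + (0)] = 0/16 = 0
  <chi_6*chi_1, chi_4> = (1/16)[1*(2)*conj(1) + 1*(2)*conj(1) + 2*(0)*conj(-1) + 2*(-2)*conj(1) + 2*(0)*conj(-1) + 4*(0)*conj(-1) + 4*(0)*conj(1)]
      = (1/16)[(2) + (2) + (0) + (-4) + (0) + (0) + (0)] = 0/16 = 0
  <chi_6*chi_1, chi_5> = (1/16)[1*(2)*conj(2) + 1*(2)*conj(-2) + 2*(0)*conj(sqrt(2)) + 2*(-2)*conj(0) + 2*(0)*conj(-sqrt(2)) + 4*(0)*conj(0) + 4*(0)*conj(0)]
      = (1/16)[(4) + (-4) + (0) + (0) + (0) + (0) + (0)] = 0/16 = 0
  <chi_6*chi_1, chi_6> = (1/16)[1*(2)*conj(2) + 1*(2)*conj(2) + 2*(0)*conj(0) + 2*(-2)*conj(-2) + 2*(0)*conj(0) + 4*(0)*conj(0) + 4*(0)*conj(0)]
      = (1/16)[(4) + (4) + (0) + (8) + (0) + (0) + (0)] = 16/16 = 1
  <chi_6*chi_1, chi_7> = (1/16)[1*(2)*conj(2) + 1*(2)*conj(-2) + 2*(0)*conj(-sqrt(2)) + 2*(-2)*conj(0) + 2*(0)*conj(sqrt(2)) + 4*(0)*conj(0) + 4*(0)*conj(0)]
      = (1/16)[(4) + (-4) + (0) + (0) + (0) + (0) + (0)] = 0/16 = 0
Hence the multiplicities are chi_6: 1. Dimension check: dim(chi_6)*dim(chi_1) = 2*1 = 2 and sum (mult * dim) = 1*2 = 2.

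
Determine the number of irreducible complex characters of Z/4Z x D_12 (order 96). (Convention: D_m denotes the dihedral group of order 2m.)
36

Argument: The number of irreducible complex representations of a finite group equals its number of conjugacy classes. For a direct product, #classes(G x H) = #classes(G) * #classes(H). Z/4Z has 4 classes (abelian), D_12 has 9 classes, so 4 * 9 = 36, so Z/4Z x D_12 (order 96) has exactly 36 irreducible complex representations.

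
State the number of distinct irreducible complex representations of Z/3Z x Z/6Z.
18

Argument: The number of irreducible complex representations of a finite group equals its number of conjugacy classes. Z/3Z x Z/6Z is abelian of order 18, so every element is its own conjugacy class: 18 classes, so Z/3Z x Z/6Z (order 18) has exactly 18 irreducible complex representations.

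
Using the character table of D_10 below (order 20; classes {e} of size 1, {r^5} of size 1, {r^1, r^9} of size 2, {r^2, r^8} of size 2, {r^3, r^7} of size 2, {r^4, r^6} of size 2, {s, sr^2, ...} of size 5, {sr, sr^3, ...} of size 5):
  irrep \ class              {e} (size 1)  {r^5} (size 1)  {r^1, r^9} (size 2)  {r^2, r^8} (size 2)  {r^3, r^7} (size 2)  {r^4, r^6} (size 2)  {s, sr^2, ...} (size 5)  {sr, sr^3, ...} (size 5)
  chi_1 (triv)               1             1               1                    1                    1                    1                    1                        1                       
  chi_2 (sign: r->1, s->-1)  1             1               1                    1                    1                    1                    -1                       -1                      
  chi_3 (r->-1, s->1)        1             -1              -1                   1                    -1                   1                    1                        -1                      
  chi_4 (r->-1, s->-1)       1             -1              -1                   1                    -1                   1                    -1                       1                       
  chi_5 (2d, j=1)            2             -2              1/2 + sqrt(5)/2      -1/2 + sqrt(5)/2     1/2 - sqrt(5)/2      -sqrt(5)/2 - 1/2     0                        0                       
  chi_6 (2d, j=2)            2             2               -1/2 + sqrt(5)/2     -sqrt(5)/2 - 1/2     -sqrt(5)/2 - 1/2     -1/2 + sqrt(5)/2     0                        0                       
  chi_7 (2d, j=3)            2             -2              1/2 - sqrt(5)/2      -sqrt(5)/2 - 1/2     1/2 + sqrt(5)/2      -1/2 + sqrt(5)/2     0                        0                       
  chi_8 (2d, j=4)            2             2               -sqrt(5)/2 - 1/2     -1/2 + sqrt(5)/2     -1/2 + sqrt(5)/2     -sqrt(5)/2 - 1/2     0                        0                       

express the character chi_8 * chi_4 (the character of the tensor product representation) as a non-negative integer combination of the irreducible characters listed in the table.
chi_8 tensor chi_4 = chi_5 (all other irreducibles have multiplicity 0).

Working: The character of a tensor product is the pointwise product (chi_8 * chi_4)(C) = chi_8(C) * chi_4(C):
  {e}: (2)*(1), {r^5}: (2)*(-1), {r^1, r^9}: (-sqrt(5)/2 - 1/2)*(-1), {r^2, r^8}: (-1/2 + sqrt(5)/2)*(1), {r^3, r^7}: (-1/2 + sqrt(5)/2)*(-1), {r^4, r^6}: (-sqrt(5)/2 - 1/2)*(1), {s, sr^2, ...}: (0)*(-1), {sr, sr^3, ...}: (0)*(1)
so (chi_8 * chi_4) takes values
  {e} -> 2, {r^5} -> -2, {r^1, r^9} -> 1/2 + sqrt(5)/2, {r^2, r^8} -> -1/2 + sqrt(5)/2, {r^3, r^7} -> 1/2 - sqrt(5)/2, {r^4, r^6} -> -sqrt(5)/2 - 1/2, {s, sr^2, ...} -> 0, {sr, sr^3, ...} -> 0.
Now take the inner product of this character with each irreducible chi from the table, <chi_8*chi_4, chi> = (1/20) sum_C |C| (chi_8*chi_4)(C) conj(chi(C)):
  <chi_8*chi_4, chi_1> = (1/20)[1*(2)*conj(1) + 1*(-2)*conj(1) + 2*(1/2 + sqrt(5)/2)*conj(1) + 2*(-1/2 + sqrt(5)/2)*conj(1) + 2*(1/2 - sqrt(5)/2)*conj(1) + 2*(-sqrt(5)/2 - 1/2)*conj(1) + 5*(0)*conj(1) + 5*(0)*conj(1)]
      = (1/20)[(2) + (-2) + (1 + sqrt(5)) + (-1 + sqrt(5)) + (1 - sqrt(5)) + (-sqrt(5) - 1) + (0) + (0)] = 0/20 = 0
  <chi_8*chi_4, chi_2> = (1/20)[1*(2)*conj(1) + 1*(-2)*conj(1) + 2*(1/2 + sqrt(5)/2)*conj(1) + 2*(-1/2 + sqrt(5)/2)*conj(1) + 2*(1/2 - sqrt(5)/2)*conj(1) + 2*(-sqrt(5)/2 - 1/2)*conj(1) + 5*(0)*conj(-1) + 5*(0)*conj(-1)]
      = (1/20)[(2) + (-2) + (1 + sqrt(5)) + (-1 + sqrt(5)) + (1 - sqrt(5)) + (-sqrt(5) - 1) + (0) + (0)] = 0/20 = 0
  <chi_8*chi_4, chi_3> = (1/20)[1*(2)*conj(1) + 1*(-2)*conj(-1) + 2*(1/2 + sqrt(5)/2)*conj(-1) + 2*(-1/2 + sqrt(5)/2)*conj(1) + 2*(1/2 - sqrt(5)/2)*conj(-1) + 2*(-sqrt(5)/2 - 1/2)*conj(1) + 5*(0)*conj(1) + 5*(0)*conj(-1)]
      = (1/20)[(2) + (2) + (-sqrt(5) - 1) + (-1 + sqrt(5)) + (-1 + sqrt(5)) + (-sqrt(5) - 1) + (0) + (0)] = 0/20 = 0
  <chi_8*chi_4, chi_4> = (1/20)[1*(2)*conj(1) + 1*(-2)*conj(-1) + 2*(1/2 + sqrt(5)/2)*conj(-1) + 2*(-1/2 + sqrt(5)/2)*conj(1) + 2*(1/2 - sqrt(5)/2)*conj(-1) + 2*(-sqrt(5)/2 - 1/2)*conj(1) + 5*(0)*conj(-1) + 5*(0)*conj(1)]
      = (1/20)[(2) + (2) + (-sqrt(5) - 1) + (-1 + sqrt(5)) + (-1 + sqrt(5)) + (-sqrt(5) - 1) + (0) + (0)] = 0/20 = 0
  <chi_8*chi_4, chi_5> = (1/20)[1*(2)*conj(2) + 1*(-2)*conj(-2) + 2*(1/2 + sqrt(5)/2)*conj(1/2 + sqrt(5)/2) + 2*(-1/2 + sqrt(5)/2)*conj(-1/2 + sqrt(5)/2) + 2*(1/2 - sqrt(5)/2)*conj(1/2 - sqrt(5)/2) + 2*(-sqrt(5)/2 - 1/2)*conj(-sqrt(5)/2 - 1/2) + 5*(0)*conj(0) + 5*(0)*conj(0)]
      = (1/20)[(4) + (4) + (sqrt(5) + 3) + (3 - sqrt(5)) + (3 - sqrt(5)) + (sqrt(5) + 3) + (0) + (0)] = 20/20 = 1
  <chi_8*chi_4, chi_6> = (1/20)[1*(2)*conj(2) + 1*(-2)*conj(2) + 2*(1/2 + sqrt(5)/2)*conj(-1/2 + sqrt(5)/2) + 2*(-1/2 + sqrt(5)/2)*conj(-sqrt(5)/2 - 1/2) + 2*(1/2 - sqrt(5)/2)*conj(-sqrt(5)/2 - 1/2) + 2*(-sqrt(5)/2 - 1/2)*conj(-1/2 + sqrt(5)/2) + 5*(0)*conj(0) + 5*(0)*conj(0)]
      = (1/20)[(4) + (-4) + (2) + (-2) + (2) + (-2) + (0) + (0)] = 0/20 = 0
  <chi_8*chi_4, chi_7> = (1/20)[1*(2)*conj(2) + 1*(-2)*conj(-2) + 2*(1/2 + sqrt(5)/2)*conj(1/2 - sqrt(5)/2) + 2*(-1/2 + sqrt(5)/2)*conj(-sqrt(5)/2 - 1/2) + 2*(1/2 - sqrt(5)/2)*conj(1/2 + sqrt(5)/2) + 2*(-sqrt(5)/2 - 1/2)*conj(-1/2 + sqrt(5)/2) + 5*(0)*conj(0) + 5*(0)*conj(0)]
      = (1/20)[(4) + (4) + (-2) + (-2) + (-2) + (-2) + (0) + (0)] = 0/20 = 0
  <chi_8*chi_4, chi_8> = (1/20)[1*(2)*conj(2) + 1*(-2)*conj(2) + 2*(1/2 + sqrt(5)/2)*conj(-sqrt(5)/2 - 1/2) + 2*(-1/2 + sqrt(5)/2)*conj(-1/2 + sqrt(5)/2) + 2*(1/2 - sqrt(5)/2)*conj(-1/2 + sqrt(5)/2) + 2*(-sqrt(5)/2 - 1/2)*conj(-sqrt(5)/2 - 1/2) + 5*(0)*conj(0) + 5*(0)*conj(0)]
      = (1/20)[(4) + (-4) + (-3 - sqrt(5)) + (3 - sqrt(5)) + (-3 + sqrt(5)) + (sqrt(5) + 3) + (0) + (0)] = 0/20 = 0
Hence the multiplicities are chi_5: 1. Dimension check: dim(chi_8)*dim(chi_4) = 2*1 = 2 and sum (mult * dim) = 1*2 = 2.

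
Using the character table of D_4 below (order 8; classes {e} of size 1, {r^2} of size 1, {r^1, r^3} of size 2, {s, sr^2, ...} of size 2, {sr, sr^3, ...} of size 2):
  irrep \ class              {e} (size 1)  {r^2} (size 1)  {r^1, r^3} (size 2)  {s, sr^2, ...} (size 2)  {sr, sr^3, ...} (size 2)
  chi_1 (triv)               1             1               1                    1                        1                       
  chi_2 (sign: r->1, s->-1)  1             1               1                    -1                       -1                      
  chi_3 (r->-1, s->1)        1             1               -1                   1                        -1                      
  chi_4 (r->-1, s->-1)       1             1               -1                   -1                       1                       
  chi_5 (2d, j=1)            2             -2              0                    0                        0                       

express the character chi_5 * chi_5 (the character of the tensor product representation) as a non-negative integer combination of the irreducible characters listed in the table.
chi_5 tensor chi_5 = chi_1 + chi_2 + chi_3 + chi_4 (all other irreducibles have multiplicity 0).

The character of a tensor product is the pointwise product (chi_5 * chi_5)(C) = chi_5(C) * chi_5(C):
  {e}: (2)*(2), {r^2}: (-2)*(-2), {r^1, r^3}: (0)*(0), {s, sr^2, ...}: (0)*(0), {sr, sr^3, ...}: (0)*(0)
so (chi_5 * chi_5) takes values
  {e} -> 4, {r^2} -> 4, {r^1, r^3} -> 0, {s, sr^2, ...} -> 0, {sr, sr^3, ...} -> 0.
Now take the inner product of this character with each irreducible chi from the table, <chi_5*chi_5, chi> = (1/8) sum_C |C| (chi_5*chi_5)(C) conj(chi(C)):
  <chi_5*chi_5, chi_1> = (1/8)[1*(4)*conj(1) + 1*(4)*conj(1) + 2*(0)*conj(1) + 2*(0)*conj(1) + 2*(0)*conj(1)]
      = (1/8)[(4) + (4) + (0) + (0) + (0)] = 8/8 = 1
  <chi_5*chi_5, chi_2> = (1/8)[1*(4)*conj(1) + 1*(4)*conj(1) + 2*(0)*conj(1) + 2*(0)*conj(-1) + 2*(0)*conj(-1)]
      = (1/8)[(4) + (4) + (0) + (0) + (0)] = 8/8 = 1
  <chi_5*chi_5, chi_3> = (1/8)[1*(4)*conj(1) + 1*(4)*conj(1) + 2*(0)*conj(-1) + 2*(0)*conj(1) + 2*(0)*conj(-1)]
      = (1/8)[(4) + (4) + (0) + (0) + (0)] = 8/8 = 1
  <chi_5*chi_5, chi_4> = (1/8)[1*(4)*conj(1) + 1*(4)*conj(1) + 2*(0)*conj(-1) + 2*(0)*conj(-1) + 2*(0)*conj(1)]
      = (1/8)[(4) + (4) + (0) + (0) + (0)] = 8/8 = 1
  <chi_5*chi_5, chi_5> = (1/8)[1*(4)*conj(2) + 1*(4)*conj(-2) + 2*(0)*conj(0) + 2*(0)*conj(0) + 2*(0)*conj(0)]
      = (1/8)[(8) + (-8) + (0) + (0) + (0)] = 0/8 = 0
Hence the multiplicities are chi_1: 1, chi_2: 1, chi_3: 1, chi_4: 1. Dimension check: dim(chi_5)*dim(chi_5) = 2*2 = 4 and sum (mult * dim) = 1*1 + 1*1 + 1*1 + 1*1 = 4.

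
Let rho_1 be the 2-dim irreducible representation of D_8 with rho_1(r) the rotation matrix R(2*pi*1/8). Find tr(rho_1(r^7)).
chi_{rho_1}(r^7) = 2*cos(2*pi*1*7/8) = sqrt(2)

Details: rho_1(r^7) is rotation by angle 2*pi*1*7/8, whose trace is 2*cos(2*pi*1*7/8) = sqrt(2).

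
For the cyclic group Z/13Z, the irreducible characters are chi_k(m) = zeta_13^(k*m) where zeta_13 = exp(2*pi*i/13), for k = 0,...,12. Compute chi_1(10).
chi_1(10) = zeta_13^10 = exp(-6*I*pi/13)

Proof sketch: chi_1(10) = zeta_13^(1*10) = zeta_13^10. Since zeta_13^13 = 1, this equals zeta_13^10 = exp(2*pi*i*10/13) = exp(-6*I*pi/13).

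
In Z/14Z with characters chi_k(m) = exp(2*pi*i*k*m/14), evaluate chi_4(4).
chi_4(4) = zeta_14^16 = exp(2*I*pi/7)

Explanation: chi_4(4) = zeta_14^(4*4) = zeta_14^16. Since zeta_14^14 = 1, this equals zeta_14^2 = exp(2*pi*i*2/14) = exp(2*I*pi/7).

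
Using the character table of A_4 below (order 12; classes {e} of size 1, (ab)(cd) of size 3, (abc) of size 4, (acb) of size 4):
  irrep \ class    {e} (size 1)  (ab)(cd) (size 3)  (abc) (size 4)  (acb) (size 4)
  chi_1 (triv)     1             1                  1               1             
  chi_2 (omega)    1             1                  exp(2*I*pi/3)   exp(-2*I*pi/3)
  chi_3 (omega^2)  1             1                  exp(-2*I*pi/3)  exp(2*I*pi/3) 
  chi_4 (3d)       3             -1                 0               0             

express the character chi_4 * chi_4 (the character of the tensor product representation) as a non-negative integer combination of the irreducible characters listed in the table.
chi_4 tensor chi_4 = chi_1 + chi_2 + chi_3 + 2*chi_4 (all other irreducibles have multiplicity 0).

Proof sketch: The character of a tensor product is the pointwise product (chi_4 * chi_4)(C) = chi_4(C) * chi_4(C):
  {e}: (3)*(3), (ab)(cd): (-1)*(-1), (abc): (0)*(0), (acb): (0)*(0)
so (chi_4 * chi_4) takes values
  {e} -> 9, (ab)(cd) -> 1, (abc) -> 0, (acb) -> 0.
Now take the inner product of this character with each irreducible chi from the table, <chi_4*chi_4, chi> = (1/12) sum_C |C| (chi_4*chi_4)(C) conj(chi(C)):
  <chi_4*chi_4, chi_1> = (1/12)[1*(9)*conj(1) + 3*(1)*conj(1) + 4*(0)*conj(1) + 4*(0)*conj(1)]
      = (1/12)[(9) + (3) + (0) + (0)] = 12/12 = 1
  <chi_4*chi_4, chi_2> = (1/12)[1*(9)*conj(1) + 3*(1)*conj(1) + 4*(0)*conj(exp(2*I*pi/3)) + 4*(0)*conj(exp(-2*I*pi/3))]
      = (1/12)[(9) + (3) + (0) + (0)] = 12/12 = 1
  <chi_4*chi_4, chi_3> = (1/12)[1*(9)*conj(1) + 3*(1)*conj(1) + 4*(0)*conj(exp(-2*I*pi/3)) + 4*(0)*conj(exp(2*I*pi/3))]
      = (1/12)[(9) + (3) + (0) + (0)] = 12/12 = 1
  <chi_4*chi_4, chi_4> = (1/12)[1*(9)*conj(3) + 3*(1)*conj(-1) + 4*(0)*conj(0) + 4*(0)*conj(0)]
      = (1/12)[(27) + (-3) + (0) + (0)] = 24/12 = 2
(Exp terms are combined using exp(i*s)*conj(exp(i*t)) = exp(i*(s-t)), and sums of them are collapsed using the identity that for every m > 1 the m distinct m-th roots of unity sum to 0, e.g. 1 + exp(2*I*pi/3) + exp(-2*I*pi/3) = 0.)
Hence the multiplicities are chi_1: 1, chi_2: 1, chi_3: 1, chi_4: 2. Dimension check: dim(chi_4)*dim(chi_4) = 3*3 = 9 and sum (mult * dim) = 1*1 + 1*1 + 1*1 + 2*3 = 9.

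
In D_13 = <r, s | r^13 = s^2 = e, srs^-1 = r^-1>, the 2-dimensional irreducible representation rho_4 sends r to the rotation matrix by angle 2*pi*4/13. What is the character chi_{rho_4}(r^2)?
chi_{rho_4}(r^2) = 2*cos(2*pi*4*2/13) = -2*cos(3*pi/13)

Proof sketch: rho_4(r^2) is rotation by angle 2*pi*4*2/13, whose trace is 2*cos(2*pi*4*2/13) = -2*cos(3*pi/13).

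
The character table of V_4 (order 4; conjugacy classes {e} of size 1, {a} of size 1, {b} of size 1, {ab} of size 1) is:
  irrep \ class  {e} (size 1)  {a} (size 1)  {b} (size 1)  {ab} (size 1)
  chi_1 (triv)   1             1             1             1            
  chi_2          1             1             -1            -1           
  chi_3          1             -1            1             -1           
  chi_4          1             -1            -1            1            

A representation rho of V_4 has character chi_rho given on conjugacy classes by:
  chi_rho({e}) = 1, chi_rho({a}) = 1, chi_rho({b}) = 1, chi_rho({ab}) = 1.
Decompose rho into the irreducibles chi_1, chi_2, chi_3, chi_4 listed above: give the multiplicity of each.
Multiplicities: chi_1: 1, chi_2: 0, chi_3: 0, chi_4: 0.

Argument: Use <chi_rho, chi> = (1/|G|) sum_C |C| * chi_rho(C) * conj(chi(C)) with |G| = 4 for each irreducible chi in the table:
  <chi_rho, chi_1> = (1/4)[1*(1)*conj(1) + 1*(1)*conj(1) + 1*(1)*conj(1) + 1*(1)*conj(1)]
      = (1/4)[(1) + (1) + (1) + (1)] = 4/4 = 1
  <chi_rho, chi_2> = (1/4)[1*(1)*conj(1) + 1*(1)*conj(1) + 1*(1)*conj(-1) + 1*(1)*conj(-1)]
      = (1/4)[(1) + (1) + (-1) + (-1)] = 0/4 = 0
  <chi_rho, chi_3> = (1/4)[1*(1)*conj(1) + 1*(1)*conj(-1) + 1*(1)*conj(1) + 1*(1)*conj(-1)]
      = (1/4)[(1) + (-1) + (1) + (-1)] = 0/4 = 0
  <chi_rho, chi_4> = (1/4)[1*(1)*conj(1) + 1*(1)*conj(-1) + 1*(1)*conj(-1) + 1*(1)*conj(1)]
      = (1/4)[(1) + (-1) + (-1) + (1)] = 0/4 = 0
Dimension check: dim(rho) = sum (mult * dim) = 1*1 + 0*1 + 0*1 + 0*1 = 1 = chi_rho(e) = 1.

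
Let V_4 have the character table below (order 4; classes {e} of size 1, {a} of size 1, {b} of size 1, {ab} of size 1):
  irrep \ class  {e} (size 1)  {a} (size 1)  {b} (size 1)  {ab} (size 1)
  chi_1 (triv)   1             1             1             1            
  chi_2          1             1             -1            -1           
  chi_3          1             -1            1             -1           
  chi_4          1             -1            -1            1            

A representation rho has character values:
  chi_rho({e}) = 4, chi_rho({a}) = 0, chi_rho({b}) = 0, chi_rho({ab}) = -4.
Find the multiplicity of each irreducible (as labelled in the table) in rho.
Multiplicities: chi_1: 0, chi_2: 2, chi_3: 2, chi_4: 0.

Use <chi_rho, chi> = (1/|G|) sum_C |C| * chi_rho(C) * conj(chi(C)) with |G| = 4 for each irreducible chi in the table:
  <chi_rho, chi_1> = (1/4)[1*(4)*conj(1) + 1*(0)*conj(1) + 1*(0)*conj(1) + 1*(-4)*conj(1)]
      = (1/4)[(4) + (0) + (0) + (-4)] = 0/4 = 0
  <chi_rho, chi_2> = (1/4)[1*(4)*conj(1) + 1*(0)*conj(1) + 1*(0)*conj(-1) + 1*(-4)*conj(-1)]
      = (1/4)[(4) + (0) + (0) + (4)] = 8/4 = 2
  <chi_rho, chi_3> = (1/4)[1*(4)*conj(1) + 1*(0)*conj(-1) + 1*(0)*conj(1) + 1*(-4)*conj(-1)]
      = (1/4)[(4) + (0) + (0) + (4)] = 8/4 = 2
  <chi_rho, chi_4> = (1/4)[1*(4)*conj(1) + 1*(0)*conj(-1) + 1*(0)*conj(-1) + 1*(-4)*conj(1)]
      = (1/4)[(4) + (0) + (0) + (-4)] = 0/4 = 0
Dimension check: dim(rho) = sum (mult * dim) = 0*1 + 2*1 + 2*1 + 0*1 = 4 = chi_rho(e) = 4.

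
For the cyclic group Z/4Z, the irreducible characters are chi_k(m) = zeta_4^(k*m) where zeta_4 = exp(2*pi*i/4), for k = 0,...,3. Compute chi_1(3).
chi_1(3) = zeta_4^3 = -I

Justification: chi_1(3) = zeta_4^(1*3) = zeta_4^3. Since zeta_4^4 = 1, this equals zeta_4^3 = exp(2*pi*i*3/4) = -I.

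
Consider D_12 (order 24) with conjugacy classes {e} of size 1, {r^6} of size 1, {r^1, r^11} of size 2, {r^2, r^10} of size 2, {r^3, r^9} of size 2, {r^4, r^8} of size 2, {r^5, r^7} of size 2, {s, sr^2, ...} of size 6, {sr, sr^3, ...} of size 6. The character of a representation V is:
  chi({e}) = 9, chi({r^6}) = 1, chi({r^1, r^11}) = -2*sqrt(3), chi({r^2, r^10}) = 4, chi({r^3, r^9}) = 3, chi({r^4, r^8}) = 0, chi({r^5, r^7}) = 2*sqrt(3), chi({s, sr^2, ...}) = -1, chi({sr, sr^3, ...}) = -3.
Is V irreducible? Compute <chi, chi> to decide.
Not irreducible (reducible): <chi, chi> = 10 > 1.

Details: <chi, chi> = (1/|G|) sum_C |C| * |chi(C)|^2 = (1/24)[1*|9|^2 + 1*|1|^2 + 2*|-2*sqrt(3)|^2 + 2*|4|^2 + 2*|3|^2 + 2*|0|^2 + 2*|2*sqrt(3)|^2 + 6*|-1|^2 + 6*|-3|^2]
  = (1/24)[(81) + (1) + (24) + (32) + (18) + (0) + (24) + (6) + (54)] = 240/24 = 10.
A character is irreducible iff <chi, chi> = 1, so this representation is reducible.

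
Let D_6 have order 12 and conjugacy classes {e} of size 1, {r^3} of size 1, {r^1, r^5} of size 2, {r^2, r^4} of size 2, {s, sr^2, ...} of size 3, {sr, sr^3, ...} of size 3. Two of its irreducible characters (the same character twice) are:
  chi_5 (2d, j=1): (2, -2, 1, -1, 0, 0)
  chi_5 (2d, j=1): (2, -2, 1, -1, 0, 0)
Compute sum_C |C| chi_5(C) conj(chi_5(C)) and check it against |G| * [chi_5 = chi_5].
Sum = 12 = |G| = 12; so <chi_5, chi_5> = 1 (norm-1 confirms irreducibility).

Proof sketch: Compute term by term over conjugacy classes (|C| * chi_5(C) * conj(chi_5(C))):
  1*(2)*conj(2) + 1*(-2)*conj(-2) + 2*(1)*conj(1) + 2*(-1)*conj(-1) + 3*(0)*conj(0) + 3*(0)*conj(0)
  = (4) + (4) + (2) + (2) + (0) + (0)
  = 12.
Dividing by |G| = 12 gives 12/12 = 1, matching the row-orthogonality relation <chi_5, chi_5> = [chi_5 = chi_5].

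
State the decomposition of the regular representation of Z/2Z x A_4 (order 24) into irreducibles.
Each irreducible V_i of dimension d_i appears with multiplicity d_i, i.e. rho_reg = (direct sum over all irreducibles V_i) d_i V_i. The irreducible dimensions for Z/2Z x A_4 are 1, 1, 1, 1, 1, 1, 3, 3: 6 irreducibles of dimension 1, each with multiplicity 1; 2 irreducibles of dimension 3, each with multiplicity 3. Total dimension 6*1*1 + 2*3*3 = 24 = |G|.

Derivation: General theorem: in the regular representation of a finite group G, each irreducible appears with multiplicity equal to its dimension. Check: dim(rho_reg) = sum d_i^2 = 1 + 1 + 1 + 1 + 1 + 1 + 9 + 9 = 24 = |G|.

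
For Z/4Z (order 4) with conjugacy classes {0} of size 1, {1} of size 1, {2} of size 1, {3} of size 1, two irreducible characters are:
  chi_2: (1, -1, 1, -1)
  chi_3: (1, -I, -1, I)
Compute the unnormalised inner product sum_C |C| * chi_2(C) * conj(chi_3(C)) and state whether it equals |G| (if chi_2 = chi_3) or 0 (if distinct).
Sum = 0; so <chi_2, chi_3> = 0 (distinct irreducibles are orthogonal).

Working: Compute term by term over conjugacy classes (|C| * chi_2(C) * conj(chi_3(C))):
  1*(1)*conj(1) + 1*(-1)*conj(-I) + 1*(1)*conj(-1) + 1*(-1)*conj(I)
  = (1) + (-I) + (-1) + (I)
  = 0.
(Exp terms are combined using exp(i*s)*conj(exp(i*t)) = exp(i*(s-t)), and sums of them are collapsed using the identity that for every m > 1 the m distinct m-th roots of unity sum to 0, e.g. 1 + exp(2*I*pi/3) + exp(-2*I*pi/3) = 0.)
Dividing by |G| = 4 gives 0/4 = 0, matching the row-orthogonality relation <chi_2, chi_3> = [chi_2 = chi_3].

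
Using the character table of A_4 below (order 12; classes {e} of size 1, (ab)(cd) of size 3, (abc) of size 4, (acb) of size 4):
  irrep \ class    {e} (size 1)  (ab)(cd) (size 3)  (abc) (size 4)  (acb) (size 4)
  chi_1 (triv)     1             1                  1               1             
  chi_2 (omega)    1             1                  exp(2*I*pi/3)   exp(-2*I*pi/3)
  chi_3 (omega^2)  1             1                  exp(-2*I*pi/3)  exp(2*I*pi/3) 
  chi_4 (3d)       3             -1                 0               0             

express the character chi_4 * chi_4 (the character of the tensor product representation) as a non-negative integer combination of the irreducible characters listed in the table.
chi_4 tensor chi_4 = chi_1 + chi_2 + chi_3 + 2*chi_4 (all other irreducibles have multiplicity 0).

The character of a tensor product is the pointwise product (chi_4 * chi_4)(C) = chi_4(C) * chi_4(C):
  {e}: (3)*(3), (ab)(cd): (-1)*(-1), (abc): (0)*(0), (acb): (0)*(0)
so (chi_4 * chi_4) takes values
  {e} -> 9, (ab)(cd) -> 1, (abc) -> 0, (acb) -> 0.
Now take the inner product of this character with each irreducible chi from the table, <chi_4*chi_4, chi> = (1/12) sum_C |C| (chi_4*chi_4)(C) conj(chi(C)):
  <chi_4*chi_4, chi_1> = (1/12)[1*(9)*conj(1) + 3*(1)*conj(1) + 4*(0)*conj(1) + 4*(0)*conj(1)]
      = (1/12)[(9) + (3) + (0) + (0)] = 12/12 = 1
  <chi_4*chi_4, chi_2> = (1/12)[1*(9)*conj(1) + 3*(1)*conj(1) + 4*(0)*conj(exp(2*I*pi/3)) + 4*(0)*conj(exp(-2*I*pi/3))]
      = (1/12)[(9) + (3) + (0) + (0)] = 12/12 = 1
  <chi_4*chi_4, chi_3> = (1/12)[1*(9)*conj(1) + 3*(1)*conj(1) + 4*(0)*conj(exp(-2*I*pi/3)) + 4*(0)*conj(exp(2*I*pi/3))]
      = (1/12)[(9) + (3) + (0) + (0)] = 12/12 = 1
  <chi_4*chi_4, chi_4> = (1/12)[1*(9)*conj(3) + 3*(1)*conj(-1) + 4*(0)*conj(0) + 4*(0)*conj(0)]
      = (1/12)[(27) + (-3) + (0) + (0)] = 24/12 = 2
(Exp terms are combined using exp(i*s)*conj(exp(i*t)) = exp(i*(s-t)), and sums of them are collapsed using the identity that for every m > 1 the m distinct m-th roots of unity sum to 0, e.g. 1 + exp(2*I*pi/3) + exp(-2*I*pi/3) = 0.)
Hence the multiplicities are chi_1: 1, chi_2: 1, chi_3: 1, chi_4: 2. Dimension check: dim(chi_4)*dim(chi_4) = 3*3 = 9 and sum (mult * dim) = 1*1 + 1*1 + 1*1 + 2*3 = 9.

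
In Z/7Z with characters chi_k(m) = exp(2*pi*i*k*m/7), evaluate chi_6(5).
chi_6(5) = zeta_7^30 = exp(4*I*pi/7)

chi_6(5) = zeta_7^(6*5) = zeta_7^30. Since zeta_7^7 = 1, this equals zeta_7^2 = exp(2*pi*i*2/7) = exp(4*I*pi/7).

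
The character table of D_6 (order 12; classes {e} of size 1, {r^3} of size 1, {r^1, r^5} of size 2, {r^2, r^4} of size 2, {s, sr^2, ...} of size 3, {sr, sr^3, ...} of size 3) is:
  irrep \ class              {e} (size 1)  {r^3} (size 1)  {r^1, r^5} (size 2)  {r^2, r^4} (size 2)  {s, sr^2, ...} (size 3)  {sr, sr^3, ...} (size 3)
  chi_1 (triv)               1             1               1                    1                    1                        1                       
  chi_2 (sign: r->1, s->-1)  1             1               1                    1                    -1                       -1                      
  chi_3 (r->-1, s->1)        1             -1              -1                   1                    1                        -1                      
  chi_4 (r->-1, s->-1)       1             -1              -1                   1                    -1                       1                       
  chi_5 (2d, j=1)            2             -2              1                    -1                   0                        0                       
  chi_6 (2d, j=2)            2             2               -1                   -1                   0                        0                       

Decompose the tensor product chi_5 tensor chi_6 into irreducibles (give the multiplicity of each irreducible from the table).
chi_5 tensor chi_6 = chi_3 + chi_4 + chi_5 (all other irreducibles have multiplicity 0).

Explanation: The character of a tensor product is the pointwise product (chi_5 * chi_6)(C) = chi_5(C) * chi_6(C):
  {e}: (2)*(2), {r^3}: (-2)*(2), {r^1, r^5}: (1)*(-1), {r^2, r^4}: (-1)*(-1), {s, sr^2, ...}: (0)*(0), {sr, sr^3, ...}: (0)*(0)
so (chi_5 * chi_6) takes values
  {e} -> 4, {r^3} -> -4, {r^1, r^5} -> -1, {r^2, r^4} -> 1, {s, sr^2, ...} -> 0, {sr, sr^3, ...} -> 0.
Now take the inner product of this character with each irreducible chi from the table, <chi_5*chi_6, chi> = (1/12) sum_C |C| (chi_5*chi_6)(C) conj(chi(C)):
  <chi_5*chi_6, chi_1> = (1/12)[1*(4)*conj(1) + 1*(-4)*conj(1) + 2*(-1)*conj(1) + 2*(1)*conj(1) + 3*(0)*conj(1) + 3*(0)*conj(1)]
      = (1/12)[(4) + (-4) + (-2) + (2) + (0) + (0)] = 0/12 = 0
  <chi_5*chi_6, chi_2> = (1/12)[1*(4)*conj(1) + 1*(-4)*conj(1) + 2*(-1)*conj(1) + 2*(1)*conj(1) + 3*(0)*conj(-1) + 3*(0)*conj(-1)]
      = (1/12)[(4) + (-4) + (-2) + (2) + (0) + (0)] = 0/12 = 0
  <chi_5*chi_6, chi_3> = (1/12)[1*(4)*conj(1) + 1*(-4)*conj(-1) + 2*(-1)*conj(-1) + 2*(1)*conj(1) + 3*(0)*conj(1) + 3*(0)*conj(-1)]
      = (1/12)[(4) + (4) + (2) + (2) + (0) + (0)] = 12/12 = 1
  <chi_5*chi_6, chi_4> = (1/12)[1*(4)*conj(1) + 1*(-4)*conj(-1) + 2*(-1)*conj(-1) + 2*(1)*conj(1) + 3*(0)*conj(-1) + 3*(0)*conj(1)]
      = (1/12)[(4) + (4) + (2) + (2) + (0) + (0)] = 12/12 = 1
  <chi_5*chi_6, chi_5> = (1/12)[1*(4)*conj(2) + 1*(-4)*conj(-2) + 2*(-1)*conj(1) + 2*(1)*conj(-1) + 3*(0)*conj(0) + 3*(0)*conj(0)]
      = (1/12)[(8) + (8) + (-2) + (-2) + (0) + (0)] = 12/12 = 1
  <chi_5*chi_6, chi_6> = (1/12)[1*(4)*conj(2) + 1*(-4)*conj(2) + 2*(-1)*conj(-1) + 2*(1)*conj(-1) + 3*(0)*conj(0) + 3*(0)*conj(0)]
      = (1/12)[(8) + (-8) + (2) + (-2) + (0) + (0)] = 0/12 = 0
Hence the multiplicities are chi_3: 1, chi_4: 1, chi_5: 1. Dimension check: dim(chi_5)*dim(chi_6) = 2*2 = 4 and sum (mult * dim) = 1*1 + 1*1 + 1*2 = 4.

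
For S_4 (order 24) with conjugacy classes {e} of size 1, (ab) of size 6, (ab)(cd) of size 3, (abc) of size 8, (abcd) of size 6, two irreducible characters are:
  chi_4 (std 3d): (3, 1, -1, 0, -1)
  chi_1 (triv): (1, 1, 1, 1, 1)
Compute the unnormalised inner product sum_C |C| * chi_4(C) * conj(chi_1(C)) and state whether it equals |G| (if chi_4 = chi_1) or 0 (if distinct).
Sum = 0; so <chi_4, chi_1> = 0 (distinct irreducibles are orthogonal).

Argument: Compute term by term over conjugacy classes (|C| * chi_4(C) * conj(chi_1(C))):
  1*(3)*conj(1) + 6*(1)*conj(1) + 3*(-1)*conj(1) + 8*(0)*conj(1) + 6*(-1)*conj(1)
  = (3) + (6) + (-3) + (0) + (-6)
  = 0.
Dividing by |G| = 24 gives 0/24 = 0, matching the row-orthogonality relation <chi_4, chi_1> = [chi_4 = chi_1].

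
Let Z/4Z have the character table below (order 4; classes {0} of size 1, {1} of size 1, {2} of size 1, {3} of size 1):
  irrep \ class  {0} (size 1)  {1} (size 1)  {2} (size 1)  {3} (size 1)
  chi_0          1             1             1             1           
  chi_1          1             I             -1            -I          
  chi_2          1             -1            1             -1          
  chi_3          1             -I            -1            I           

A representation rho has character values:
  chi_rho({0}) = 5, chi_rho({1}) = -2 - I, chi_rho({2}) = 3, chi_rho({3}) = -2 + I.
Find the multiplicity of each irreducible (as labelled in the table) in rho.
Multiplicities: chi_0: 1, chi_1: 0, chi_2: 3, chi_3: 1.

Argument: Use <chi_rho, chi> = (1/|G|) sum_C |C| * chi_rho(C) * conj(chi(C)) with |G| = 4 for each irreducible chi in the table:
  <chi_rho, chi_0> = (1/4)[1*(5)*conj(1) + 1*(-2 - I)*conj(1) + 1*(3)*conj(1) + 1*(-2 + I)*conj(1)]
      = (1/4)[(5) + (-2 - I) + (3) + (-2 + I)] = 4/4 = 1
  <chi_rho, chi_1> = (1/4)[1*(5)*conj(1) + 1*(-2 - I)*conj(I) + 1*(3)*conj(-1) + 1*(-2 + I)*conj(-I)]
      = (1/4)[(5) + (-1 + 2*I) + (-3) + (-1 - 2*I)] = 0/4 = 0
  <chi_rho, chi_2> = (1/4)[1*(5)*conj(1) + 1*(-2 - I)*conj(-1) + 1*(3)*conj(1) + 1*(-2 + I)*conj(-1)]
      = (1/4)[(5) + (2 + I) + (3) + (2 - I)] = 12/4 = 3
  <chi_rho, chi_3> = (1/4)[1*(5)*conj(1) + 1*(-2 - I)*conj(-I) + 1*(3)*conj(-1) + 1*(-2 + I)*conj(I)]
      = (1/4)[(5) + (1 - 2*I) + (-3) + (1 + 2*I)] = 4/4 = 1
(Exp terms are combined using exp(i*s)*conj(exp(i*t)) = exp(i*(s-t)), and sums of them are collapsed using the identity that for every m > 1 the m distinct m-th roots of unity sum to 0, e.g. 1 + exp(2*I*pi/3) + exp(-2*I*pi/3) = 0.)
Dimension check: dim(rho) = sum (mult * dim) = 1*1 + 0*1 + 3*1 + 1*1 = 5 = chi_rho(e) = 5.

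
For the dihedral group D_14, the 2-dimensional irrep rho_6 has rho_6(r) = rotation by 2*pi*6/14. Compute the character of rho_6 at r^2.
chi_{rho_6}(r^2) = 2*cos(2*pi*6*2/14) = 2*cos(2*pi/7)

Argument: rho_6(r^2) is rotation by angle 2*pi*6*2/14, whose trace is 2*cos(2*pi*6*2/14) = 2*cos(2*pi/7).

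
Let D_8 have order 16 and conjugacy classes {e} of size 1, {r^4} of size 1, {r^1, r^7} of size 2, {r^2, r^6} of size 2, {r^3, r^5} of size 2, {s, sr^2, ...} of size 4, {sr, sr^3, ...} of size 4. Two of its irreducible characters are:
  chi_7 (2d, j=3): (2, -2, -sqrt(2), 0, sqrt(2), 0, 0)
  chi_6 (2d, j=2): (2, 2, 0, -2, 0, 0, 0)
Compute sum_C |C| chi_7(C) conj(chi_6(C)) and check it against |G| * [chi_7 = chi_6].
Sum = 0; so <chi_7, chi_6> = 0 (distinct irreducibles are orthogonal).

Derivation: Compute term by term over conjugacy classes (|C| * chi_7(C) * conj(chi_6(C))):
  1*(2)*conj(2) + 1*(-2)*conj(2) + 2*(-sqrt(2))*conj(0) + 2*(0)*conj(-2) + 2*(sqrt(2))*conj(0) + 4*(0)*conj(0) + 4*(0)*conj(0)
  = (4) + (-4) + (0) + (0) + (0) + (0) + (0)
  = 0.
Dividing by |G| = 16 gives 0/16 = 0, matching the row-orthogonality relation <chi_7, chi_6> = [chi_7 = chi_6].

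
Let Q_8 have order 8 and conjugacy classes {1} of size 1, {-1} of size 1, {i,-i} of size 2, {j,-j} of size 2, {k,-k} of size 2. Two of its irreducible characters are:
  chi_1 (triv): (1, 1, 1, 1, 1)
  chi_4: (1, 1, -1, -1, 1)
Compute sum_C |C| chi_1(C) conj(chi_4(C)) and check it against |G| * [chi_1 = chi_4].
Sum = 0; so <chi_1, chi_4> = 0 (distinct irreducibles are orthogonal).

Working: Compute term by term over conjugacy classes (|C| * chi_1(C) * conj(chi_4(C))):
  1*(1)*conj(1) + 1*(1)*conj(1) + 2*(1)*conj(-1) + 2*(1)*conj(-1) + 2*(1)*conj(1)
  = (1) + (1) + (-2) + (-2) + (2)
  = 0.
Dividing by |G| = 8 gives 0/8 = 0, matching the row-orthogonality relation <chi_1, chi_4> = [chi_1 = chi_4].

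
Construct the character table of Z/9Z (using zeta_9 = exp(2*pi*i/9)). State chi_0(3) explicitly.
Character table of Z/9Z (irreps indexed chi_0,...,chi_8 with chi_k(m) = zeta_9^(k*m), zeta_9 = exp(2*pi*i/9)):
  irrep \ class  {0} (size 1)  {1} (size 1)    {2} (size 1)    {3} (size 1)    {4} (size 1)    {5} (size 1)    {6} (size 1)    {7} (size 1)    {8} (size 1)  
  chi_0          1             1               1               1               1               1               1               1               1             
  chi_1          1             exp(2*I*pi/9)   exp(4*I*pi/9)   exp(2*I*pi/3)   exp(8*I*pi/9)   exp(-8*I*pi/9)  exp(-2*I*pi/3)  exp(-4*I*pi/9)  exp(-2*I*pi/9)
  chi_2          1             exp(4*I*pi/9)   exp(8*I*pi/9)   exp(-2*I*pi/3)  exp(-2*I*pi/9)  exp(2*I*pi/9)   exp(2*I*pi/3)   exp(-8*I*pi/9)  exp(-4*I*pi/9)
  chi_3          1             exp(2*I*pi/3)   exp(-2*I*pi/3)  1               exp(2*I*pi/3)   exp(-2*I*pi/3)  1               exp(2*I*pi/3)   exp(-2*I*pi/3)
  chi_4          1             exp(8*I*pi/9)   exp(-2*I*pi/9)  exp(2*I*pi/3)   exp(-4*I*pi/9)  exp(4*I*pi/9)   exp(-2*I*pi/3)  exp(2*I*pi/9)   exp(-8*I*pi/9)
  chi_5          1             exp(-8*I*pi/9)  exp(2*I*pi/9)   exp(-2*I*pi/3)  exp(4*I*pi/9)   exp(-4*I*pi/9)  exp(2*I*pi/3)   exp(-2*I*pi/9)  exp(8*I*pi/9) 
  chi_6          1             exp(-2*I*pi/3)  exp(2*I*pi/3)   1               exp(-2*I*pi/3)  exp(2*I*pi/3)   1               exp(-2*I*pi/3)  exp(2*I*pi/3) 
  chi_7          1             exp(-4*I*pi/9)  exp(-8*I*pi/9)  exp(2*I*pi/3)   exp(2*I*pi/9)   exp(-2*I*pi/9)  exp(-2*I*pi/3)  exp(8*I*pi/9)   exp(4*I*pi/9) 
  chi_8          1             exp(-2*I*pi/9)  exp(-4*I*pi/9)  exp(-2*I*pi/3)  exp(-8*I*pi/9)  exp(8*I*pi/9)   exp(2*I*pi/3)   exp(4*I*pi/9)   exp(2*I*pi/9) 

Spot check: chi_0(3) = zeta_9^(0*3) = zeta_9^0 = 1.

Explanation: Z/9Z is abelian, so all 9 irreducible complex representations are 1-dimensional. They are given by chi_k(m) = zeta_9^(k*m) for k = 0,...,8. Row orthogonality: sum_m chi_k(m) conj(chi_l(m)) = 9 * [k = l].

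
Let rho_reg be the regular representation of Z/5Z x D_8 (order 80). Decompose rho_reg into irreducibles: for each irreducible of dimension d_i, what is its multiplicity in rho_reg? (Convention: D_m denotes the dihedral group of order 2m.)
Each irreducible V_i of dimension d_i appears with multiplicity d_i, i.e. rho_reg = (direct sum over all irreducibles V_i) d_i V_i. The irreducible dimensions for Z/5Z x D_8 are 1, 1, 1, 1, 1, 1, 1, 1, 1, 1, 1, 1, 1, 1, 1, 1, 1, 1, 1, 1, 2, 2, 2, 2, 2, 2, 2, 2, 2, 2, 2, 2, 2, 2, 2: 20 irreducibles of dimension 1, each with multiplicity 1; 15 irreducibles of dimension 2, each with multiplicity 2. Total dimension 20*1*1 + 15*2*2 = 80 = |G|.

Argument: General theorem: in the regular representation of a finite group G, each irreducible appears with multiplicity equal to its dimension. Check: dim(rho_reg) = sum d_i^2 = 1 + 1 + 1 + 1 + 1 + 1 + 1 + 1 + 1 + 1 + 1 + 1 + 1 + 1 + 1 + 1 + 1 + 1 + 1 + 1 + 4 + 4 + 4 + 4 + 4 + 4 + 4 + 4 + 4 + 4 + 4 + 4 + 4 + 4 + 4 = 80 = |G|.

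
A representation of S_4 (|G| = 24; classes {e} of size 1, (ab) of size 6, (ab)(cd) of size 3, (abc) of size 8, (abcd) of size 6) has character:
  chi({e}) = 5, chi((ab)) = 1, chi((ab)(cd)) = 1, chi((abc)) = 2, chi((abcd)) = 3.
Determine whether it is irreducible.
Not irreducible (reducible): <chi, chi> = 5 > 1.

Proof sketch: <chi, chi> = (1/|G|) sum_C |C| * |chi(C)|^2 = (1/24)[1*|5|^2 + 6*|1|^2 + 3*|1|^2 + 8*|2|^2 + 6*|3|^2]
  = (1/24)[(25) + (6) + (3) + (32) + (54)] = 120/24 = 5.
A character is irreducible iff <chi, chi> = 1, so this representation is reducible.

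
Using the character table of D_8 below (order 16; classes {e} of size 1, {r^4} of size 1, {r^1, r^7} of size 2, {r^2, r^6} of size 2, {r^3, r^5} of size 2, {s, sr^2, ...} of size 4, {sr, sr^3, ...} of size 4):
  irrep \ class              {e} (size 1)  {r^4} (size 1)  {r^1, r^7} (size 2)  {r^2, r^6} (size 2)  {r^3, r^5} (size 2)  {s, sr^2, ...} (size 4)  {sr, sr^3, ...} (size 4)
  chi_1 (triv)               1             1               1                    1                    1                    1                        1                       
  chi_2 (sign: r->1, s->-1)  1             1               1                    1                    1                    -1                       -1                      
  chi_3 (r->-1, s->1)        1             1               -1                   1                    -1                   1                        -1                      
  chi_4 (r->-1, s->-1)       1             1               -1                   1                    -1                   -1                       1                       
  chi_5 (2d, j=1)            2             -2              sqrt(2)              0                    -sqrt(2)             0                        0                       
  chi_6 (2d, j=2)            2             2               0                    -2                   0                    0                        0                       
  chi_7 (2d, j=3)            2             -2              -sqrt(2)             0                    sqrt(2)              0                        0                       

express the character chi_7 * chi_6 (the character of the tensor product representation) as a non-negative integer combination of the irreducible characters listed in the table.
chi_7 tensor chi_6 = chi_5 + chi_7 (all other irreducibles have multiplicity 0).

Working: The character of a tensor product is the pointwise product (chi_7 * chi_6)(C) = chi_7(C) * chi_6(C):
  {e}: (2)*(2), {r^4}: (-2)*(2), {r^1, r^7}: (-sqrt(2))*(0), {r^2, r^6}: (0)*(-2), {r^3, r^5}: (sqrt(2))*(0), {s, sr^2, ...}: (0)*(0), {sr, sr^3, ...}: (0)*(0)
so (chi_7 * chi_6) takes values
  {e} -> 4, {r^4} -> -4, {r^1, r^7} -> 0, {r^2, r^6} -> 0, {r^3, r^5} -> 0, {s, sr^2, ...} -> 0, {sr, sr^3, ...} -> 0.
Now take the inner product of this character with each irreducible chi from the table, <chi_7*chi_6, chi> = (1/16) sum_C |C| (chi_7*chi_6)(C) conj(chi(C)):
  <chi_7*chi_6, chi_1> = (1/16)[1*(4)*conj(1) + 1*(-4)*conj(1) + 2*(0)*conj(1) + 2*(0)*conj(1) + 2*(0)*conj(1) + 4*(0)*conj(1) + 4*(0)*conj(1)]
      = (1/16)[(4) + (-4) + (0) + (0) + (0) + (0) + (0)] = 0/16 = 0
  <chi_7*chi_6, chi_2> = (1/16)[1*(4)*conj(1) + 1*(-4)*conj(1) + 2*(0)*conj(1) + 2*(0)*conj(1) + 2*(0)*conj(1) + 4*(0)*conj(-1) + 4*(0)*conj(-1)]
      = (1/16)[(4) + (-4) + (0) + (0) + (0) + (0) + (0)] = 0/16 = 0
  <chi_7*chi_6, chi_3> = (1/16)[1*(4)*conj(1) + 1*(-4)*conj(1) + 2*(0)*conj(-1) + 2*(0)*conj(1) + 2*(0)*conj(-1) + 4*(0)*conj(1) + 4*(0)*conj(-1)]
      = (1/16)[(4) + (-4) + (0) + (0) + (0) + (0) + (0)] = 0/16 = 0
  <chi_7*chi_6, chi_4> = (1/16)[1*(4)*conj(1) + 1*(-4)*conj(1) + 2*(0)*conj(-1) + 2*(0)*conj(1) + 2*(0)*conj(-1) + 4*(0)*conj(-1) + 4*(0)*conj(1)]
      = (1/16)[(4) + (-4) + (0) + (0) + (0) + (0) + (0)] = 0/16 = 0
  <chi_7*chi_6, chi_5> = (1/16)[1*(4)*conj(2) + 1*(-4)*conj(-2) + 2*(0)*conj(sqrt(2)) + 2*(0)*conj(0) + 2*(0)*conj(-sqrt(2)) + 4*(0)*conj(0) + 4*(0)*conj(0)]
      = (1/16)[(8) + (8) + (0) + (0) + (0) + (0) + (0)] = 16/16 = 1
  <chi_7*chi_6, chi_6> = (1/16)[1*(4)*conj(2) + 1*(-4)*conj(2) + 2*(0)*conj(0) + 2*(0)*conj(-2) + 2*(0)*conj(0) + 4*(0)*conj(0) + 4*(0)*conj(0)]
      = (1/16)[(8) + (-8) + (0) + (0) + (0) + (0) + (0)] = 0/16 = 0
  <chi_7*chi_6, chi_7> = (1/16)[1*(4)*conj(2) + 1*(-4)*conj(-2) + 2*(0)*conj(-sqrt(2)) + 2*(0)*conj(0) + 2*(0)*conj(sqrt(2)) + 4*(0)*conj(0) + 4*(0)*conj(0)]
      = (1/16)[(8) + (8) + (0) + (0) + (0) + (0) + (0)] = 16/16 = 1
Hence the multiplicities are chi_5: 1, chi_7: 1. Dimension check: dim(chi_7)*dim(chi_6) = 2*2 = 4 and sum (mult * dim) = 1*2 + 1*2 = 4.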